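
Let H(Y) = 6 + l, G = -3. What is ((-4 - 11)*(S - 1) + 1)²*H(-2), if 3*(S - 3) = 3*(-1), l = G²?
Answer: 2940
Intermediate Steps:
l = 9 (l = (-3)² = 9)
S = 2 (S = 3 + (3*(-1))/3 = 3 + (⅓)*(-3) = 3 - 1 = 2)
H(Y) = 15 (H(Y) = 6 + 9 = 15)
((-4 - 11)*(S - 1) + 1)²*H(-2) = ((-4 - 11)*(2 - 1) + 1)²*15 = (-15*1 + 1)²*15 = (-15 + 1)²*15 = (-14)²*15 = 196*15 = 2940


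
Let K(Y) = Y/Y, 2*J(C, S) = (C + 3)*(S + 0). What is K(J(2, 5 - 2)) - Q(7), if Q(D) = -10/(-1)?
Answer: -9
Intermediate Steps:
J(C, S) = S*(3 + C)/2 (J(C, S) = ((C + 3)*(S + 0))/2 = ((3 + C)*S)/2 = (S*(3 + C))/2 = S*(3 + C)/2)
K(Y) = 1
Q(D) = 10 (Q(D) = -10*(-1) = 10)
K(J(2, 5 - 2)) - Q(7) = 1 - 1*10 = 1 - 10 = -9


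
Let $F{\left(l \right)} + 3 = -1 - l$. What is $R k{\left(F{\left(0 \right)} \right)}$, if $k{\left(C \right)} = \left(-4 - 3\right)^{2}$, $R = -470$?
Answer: $-23030$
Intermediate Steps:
$F{\left(l \right)} = -4 - l$ ($F{\left(l \right)} = -3 - \left(1 + l\right) = -4 - l$)
$k{\left(C \right)} = 49$ ($k{\left(C \right)} = \left(-7\right)^{2} = 49$)
$R k{\left(F{\left(0 \right)} \right)} = \left(-470\right) 49 = -23030$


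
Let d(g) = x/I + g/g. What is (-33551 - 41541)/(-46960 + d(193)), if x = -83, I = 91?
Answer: 1708343/1068338 ≈ 1.5991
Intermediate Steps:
d(g) = 8/91 (d(g) = -83/91 + g/g = -83*1/91 + 1 = -83/91 + 1 = 8/91)
(-33551 - 41541)/(-46960 + d(193)) = (-33551 - 41541)/(-46960 + 8/91) = -75092/(-4273352/91) = -75092*(-91/4273352) = 1708343/1068338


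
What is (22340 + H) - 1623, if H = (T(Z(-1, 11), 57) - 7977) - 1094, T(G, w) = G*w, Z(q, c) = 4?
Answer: 11874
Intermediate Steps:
H = -8843 (H = (4*57 - 7977) - 1094 = (228 - 7977) - 1094 = -7749 - 1094 = -8843)
(22340 + H) - 1623 = (22340 - 8843) - 1623 = 13497 - 1623 = 11874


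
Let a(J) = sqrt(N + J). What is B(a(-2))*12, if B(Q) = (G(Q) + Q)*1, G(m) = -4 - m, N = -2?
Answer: -48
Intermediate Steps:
a(J) = sqrt(-2 + J)
B(Q) = -4 (B(Q) = ((-4 - Q) + Q)*1 = -4*1 = -4)
B(a(-2))*12 = -4*12 = -48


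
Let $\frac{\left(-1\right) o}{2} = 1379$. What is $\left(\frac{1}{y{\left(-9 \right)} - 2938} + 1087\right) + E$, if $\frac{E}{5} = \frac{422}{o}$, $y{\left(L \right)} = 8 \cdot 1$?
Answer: $\frac{4388898361}{4040470} \approx 1086.2$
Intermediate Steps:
$o = -2758$ ($o = \left(-2\right) 1379 = -2758$)
$y{\left(L \right)} = 8$
$E = - \frac{1055}{1379}$ ($E = 5 \frac{422}{-2758} = 5 \cdot 422 \left(- \frac{1}{2758}\right) = 5 \left(- \frac{211}{1379}\right) = - \frac{1055}{1379} \approx -0.76505$)
$\left(\frac{1}{y{\left(-9 \right)} - 2938} + 1087\right) + E = \left(\frac{1}{8 - 2938} + 1087\right) - \frac{1055}{1379} = \left(\frac{1}{-2930} + 1087\right) - \frac{1055}{1379} = \left(- \frac{1}{2930} + 1087\right) - \frac{1055}{1379} = \frac{3184909}{2930} - \frac{1055}{1379} = \frac{4388898361}{4040470}$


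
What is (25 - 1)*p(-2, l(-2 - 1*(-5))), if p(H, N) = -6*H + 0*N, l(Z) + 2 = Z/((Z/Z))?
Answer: 288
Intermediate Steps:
l(Z) = -2 + Z (l(Z) = -2 + Z/((Z/Z)) = -2 + Z/1 = -2 + Z*1 = -2 + Z)
p(H, N) = -6*H (p(H, N) = -6*H + 0 = -6*H)
(25 - 1)*p(-2, l(-2 - 1*(-5))) = (25 - 1)*(-6*(-2)) = 24*12 = 288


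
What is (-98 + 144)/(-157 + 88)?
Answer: -⅔ ≈ -0.66667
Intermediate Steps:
(-98 + 144)/(-157 + 88) = 46/(-69) = 46*(-1/69) = -⅔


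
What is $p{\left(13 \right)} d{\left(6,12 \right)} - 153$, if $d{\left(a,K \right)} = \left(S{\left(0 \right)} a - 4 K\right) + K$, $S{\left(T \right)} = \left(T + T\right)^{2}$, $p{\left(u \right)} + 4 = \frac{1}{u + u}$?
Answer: $- \frac{135}{13} \approx -10.385$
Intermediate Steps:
$p{\left(u \right)} = -4 + \frac{1}{2 u}$ ($p{\left(u \right)} = -4 + \frac{1}{u + u} = -4 + \frac{1}{2 u}$)
$S{\left(T \right)} = 4 T^{2}$ ($S{\left(T \right)} = \left(2 T\right)^{2} = 4 T^{2}$)
$d{\left(a,K \right)} = - 3 K$ ($d{\left(a,K \right)} = \left(4 \cdot 0^{2} a - 4 K\right) + K = \left(4 \cdot 0 a - 4 K\right) + K = \left(0 a - 4 K\right) + K = \left(0 - 4 K\right) + K = - 4 K + K = - 3 K$)
$p{\left(13 \right)} d{\left(6,12 \right)} - 153 = \left(-4 + \frac{1}{2 \cdot 13}\right) \left(\left(-3\right) 12\right) - 153 = \left(-4 + \frac{1}{2} \cdot \frac{1}{13}\right) \left(-36\right) - 153 = \left(-4 + \frac{1}{26}\right) \left(-36\right) - 153 = \left(- \frac{103}{26}\right) \left(-36\right) - 153 = \frac{1854}{13} - 153 = - \frac{135}{13}$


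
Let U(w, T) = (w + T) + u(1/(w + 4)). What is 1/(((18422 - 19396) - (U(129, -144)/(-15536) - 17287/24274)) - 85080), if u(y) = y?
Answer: -12539268728/1079045313239737 ≈ -1.1621e-5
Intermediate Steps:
U(w, T) = T + w + 1/(4 + w) (U(w, T) = (w + T) + 1/(w + 4) = (T + w) + 1/(4 + w) = T + w + 1/(4 + w))
1/(((18422 - 19396) - (U(129, -144)/(-15536) - 17287/24274)) - 85080) = 1/(((18422 - 19396) - (((1 + (4 + 129)*(-144 + 129))/(4 + 129))/(-15536) - 17287/24274)) - 85080) = 1/((-974 - (((1 + 133*(-15))/133)*(-1/15536) - 17287*1/24274)) - 85080) = 1/((-974 - (((1 - 1995)/133)*(-1/15536) - 17287/24274)) - 85080) = 1/((-974 - (((1/133)*(-1994))*(-1/15536) - 17287/24274)) - 85080) = 1/((-974 - (-1994/133*(-1/15536) - 17287/24274)) - 85080) = 1/((-974 - (997/1033144 - 17287/24274)) - 85080) = 1/((-974 - 1*(-8917879575/12539268728)) - 85080) = 1/((-974 + 8917879575/12539268728) - 85080) = 1/(-12204329861497/12539268728 - 85080) = 1/(-1079045313239737/12539268728) = -12539268728/1079045313239737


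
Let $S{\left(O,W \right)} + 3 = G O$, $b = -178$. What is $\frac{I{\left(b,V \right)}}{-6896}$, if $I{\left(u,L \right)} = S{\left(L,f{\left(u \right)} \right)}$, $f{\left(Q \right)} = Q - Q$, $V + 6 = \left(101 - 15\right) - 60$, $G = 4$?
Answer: $- \frac{77}{6896} \approx -0.011166$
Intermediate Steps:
$V = 20$ ($V = -6 + \left(\left(101 - 15\right) - 60\right) = -6 + \left(86 - 60\right) = -6 + 26 = 20$)
$f{\left(Q \right)} = 0$
$S{\left(O,W \right)} = -3 + 4 O$
$I{\left(u,L \right)} = -3 + 4 L$
$\frac{I{\left(b,V \right)}}{-6896} = \frac{-3 + 4 \cdot 20}{-6896} = \left(-3 + 80\right) \left(- \frac{1}{6896}\right) = 77 \left(- \frac{1}{6896}\right) = - \frac{77}{6896}$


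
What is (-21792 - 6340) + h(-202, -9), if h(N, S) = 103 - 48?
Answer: -28077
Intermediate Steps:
h(N, S) = 55
(-21792 - 6340) + h(-202, -9) = (-21792 - 6340) + 55 = -28132 + 55 = -28077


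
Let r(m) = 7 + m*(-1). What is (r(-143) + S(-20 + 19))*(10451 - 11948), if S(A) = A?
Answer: -223053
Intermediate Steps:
r(m) = 7 - m
(r(-143) + S(-20 + 19))*(10451 - 11948) = ((7 - 1*(-143)) + (-20 + 19))*(10451 - 11948) = ((7 + 143) - 1)*(-1497) = (150 - 1)*(-1497) = 149*(-1497) = -223053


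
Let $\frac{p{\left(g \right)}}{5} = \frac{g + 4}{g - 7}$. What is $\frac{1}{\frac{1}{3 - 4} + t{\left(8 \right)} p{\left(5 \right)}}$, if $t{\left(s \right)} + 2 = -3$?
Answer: $\frac{2}{223} \approx 0.0089686$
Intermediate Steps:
$t{\left(s \right)} = -5$ ($t{\left(s \right)} = -2 - 3 = -5$)
$p{\left(g \right)} = \frac{5 \left(4 + g\right)}{-7 + g}$ ($p{\left(g \right)} = 5 \frac{g + 4}{g - 7} = 5 \frac{4 + g}{-7 + g} = \frac{5 \left(4 + g\right)}{-7 + g}$)
$\frac{1}{\frac{1}{3 - 4} + t{\left(8 \right)} p{\left(5 \right)}} = \frac{1}{\frac{1}{3 - 4} - 5 \frac{5 \left(4 + 5\right)}{-7 + 5}} = \frac{1}{\frac{1}{-1} - 5 \cdot 5 \frac{1}{-2} \cdot 9} = \frac{1}{-1 - 5 \cdot 5 \left(- \frac{1}{2}\right) 9} = \frac{1}{-1 - - \frac{225}{2}} = \frac{1}{-1 + \frac{225}{2}} = \frac{1}{\frac{223}{2}} = \frac{2}{223}$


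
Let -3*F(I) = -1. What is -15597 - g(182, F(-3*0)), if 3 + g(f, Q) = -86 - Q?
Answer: -46523/3 ≈ -15508.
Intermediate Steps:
F(I) = ⅓ (F(I) = -⅓*(-1) = ⅓)
g(f, Q) = -89 - Q (g(f, Q) = -3 + (-86 - Q) = -89 - Q)
-15597 - g(182, F(-3*0)) = -15597 - (-89 - 1*⅓) = -15597 - (-89 - ⅓) = -15597 - 1*(-268/3) = -15597 + 268/3 = -46523/3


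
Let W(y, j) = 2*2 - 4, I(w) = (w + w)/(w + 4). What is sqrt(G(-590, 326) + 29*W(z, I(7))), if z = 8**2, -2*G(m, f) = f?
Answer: I*sqrt(163) ≈ 12.767*I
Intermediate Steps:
G(m, f) = -f/2
z = 64
I(w) = 2*w/(4 + w) (I(w) = (2*w)/(4 + w) = 2*w/(4 + w))
W(y, j) = 0 (W(y, j) = 4 - 4 = 0)
sqrt(G(-590, 326) + 29*W(z, I(7))) = sqrt(-1/2*326 + 29*0) = sqrt(-163 + 0) = sqrt(-163) = I*sqrt(163)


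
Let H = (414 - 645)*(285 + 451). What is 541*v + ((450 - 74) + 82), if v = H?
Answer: -91978198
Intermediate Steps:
H = -170016 (H = -231*736 = -170016)
v = -170016
541*v + ((450 - 74) + 82) = 541*(-170016) + ((450 - 74) + 82) = -91978656 + (376 + 82) = -91978656 + 458 = -91978198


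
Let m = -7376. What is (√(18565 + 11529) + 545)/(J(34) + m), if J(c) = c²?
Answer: -109/1244 - √30094/6220 ≈ -0.11551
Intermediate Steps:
(√(18565 + 11529) + 545)/(J(34) + m) = (√(18565 + 11529) + 545)/(34² - 7376) = (√30094 + 545)/(1156 - 7376) = (545 + √30094)/(-6220) = (545 + √30094)*(-1/6220) = -109/1244 - √30094/6220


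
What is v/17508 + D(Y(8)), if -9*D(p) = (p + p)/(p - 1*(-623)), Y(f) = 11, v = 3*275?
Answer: 720379/16650108 ≈ 0.043266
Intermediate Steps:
v = 825
D(p) = -2*p/(9*(623 + p)) (D(p) = -(p + p)/(9*(p - 1*(-623))) = -2*p/(9*(p + 623)) = -2*p/(9*(623 + p)))
v/17508 + D(Y(8)) = 825/17508 - 2*11/(5607 + 9*11) = 825*(1/17508) - 2*11/(5607 + 99) = 275/5836 - 2*11/5706 = 275/5836 - 2*11*1/5706 = 275/5836 - 11/2853 = 720379/16650108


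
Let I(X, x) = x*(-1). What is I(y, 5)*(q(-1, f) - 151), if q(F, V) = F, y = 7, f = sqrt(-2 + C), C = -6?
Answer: 760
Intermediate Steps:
f = 2*I*sqrt(2) (f = sqrt(-2 - 6) = sqrt(-8) = 2*I*sqrt(2) ≈ 2.8284*I)
I(X, x) = -x
I(y, 5)*(q(-1, f) - 151) = (-1*5)*(-1 - 151) = -5*(-152) = 760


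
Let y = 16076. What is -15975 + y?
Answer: 101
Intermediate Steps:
-15975 + y = -15975 + 16076 = 101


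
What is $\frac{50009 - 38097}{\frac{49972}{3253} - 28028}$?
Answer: $- \frac{4843717}{11390639} \approx -0.42524$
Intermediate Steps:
$\frac{50009 - 38097}{\frac{49972}{3253} - 28028} = \frac{11912}{49972 \cdot \frac{1}{3253} - 28028} = \frac{11912}{\frac{49972}{3253} - 28028} = \frac{11912}{- \frac{91125112}{3253}} = 11912 \left(- \frac{3253}{91125112}\right) = - \frac{4843717}{11390639}$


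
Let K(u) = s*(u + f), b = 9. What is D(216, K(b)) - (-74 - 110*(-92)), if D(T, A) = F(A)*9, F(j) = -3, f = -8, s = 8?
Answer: -10073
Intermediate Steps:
K(u) = -64 + 8*u (K(u) = 8*(u - 8) = 8*(-8 + u) = -64 + 8*u)
D(T, A) = -27 (D(T, A) = -3*9 = -27)
D(216, K(b)) - (-74 - 110*(-92)) = -27 - (-74 - 110*(-92)) = -27 - (-74 + 10120) = -27 - 1*10046 = -27 - 10046 = -10073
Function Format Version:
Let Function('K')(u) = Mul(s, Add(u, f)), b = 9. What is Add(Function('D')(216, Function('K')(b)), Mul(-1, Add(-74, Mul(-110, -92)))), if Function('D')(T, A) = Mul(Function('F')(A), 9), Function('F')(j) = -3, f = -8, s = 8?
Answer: -10073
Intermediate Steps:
Function('K')(u) = Add(-64, Mul(8, u)) (Function('K')(u) = Mul(8, Add(u, -8)) = Mul(8, Add(-8, u)) = Add(-64, Mul(8, u)))
Function('D')(T, A) = -27 (Function('D')(T, A) = Mul(-3, 9) = -27)
Add(Function('D')(216, Function('K')(b)), Mul(-1, Add(-74, Mul(-110, -92)))) = Add(-27, Mul(-1, Add(-74, Mul(-110, -92)))) = Add(-27, Mul(-1, Add(-74, 10120))) = Add(-27, Mul(-1, 10046)) = Add(-27, -10046) = -10073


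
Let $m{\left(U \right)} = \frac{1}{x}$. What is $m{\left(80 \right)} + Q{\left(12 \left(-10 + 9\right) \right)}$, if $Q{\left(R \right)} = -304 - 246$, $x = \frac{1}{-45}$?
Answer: $-595$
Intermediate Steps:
$x = - \frac{1}{45} \approx -0.022222$
$m{\left(U \right)} = -45$ ($m{\left(U \right)} = \frac{1}{- \frac{1}{45}} = -45$)
$Q{\left(R \right)} = -550$
$m{\left(80 \right)} + Q{\left(12 \left(-10 + 9\right) \right)} = -45 - 550 = -595$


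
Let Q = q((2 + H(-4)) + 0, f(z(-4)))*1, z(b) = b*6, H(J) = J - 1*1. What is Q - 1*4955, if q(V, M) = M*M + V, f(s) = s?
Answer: -4382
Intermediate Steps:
H(J) = -1 + J (H(J) = J - 1 = -1 + J)
z(b) = 6*b
q(V, M) = V + M² (q(V, M) = M² + V = V + M²)
Q = 573 (Q = (((2 + (-1 - 4)) + 0) + (6*(-4))²)*1 = (((2 - 5) + 0) + (-24)²)*1 = ((-3 + 0) + 576)*1 = (-3 + 576)*1 = 573*1 = 573)
Q - 1*4955 = 573 - 1*4955 = 573 - 4955 = -4382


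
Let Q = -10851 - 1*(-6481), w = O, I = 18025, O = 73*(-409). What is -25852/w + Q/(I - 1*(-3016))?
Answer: 413476842/628221137 ≈ 0.65817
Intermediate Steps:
O = -29857
w = -29857
Q = -4370 (Q = -10851 + 6481 = -4370)
-25852/w + Q/(I - 1*(-3016)) = -25852/(-29857) - 4370/(18025 - 1*(-3016)) = -25852*(-1/29857) - 4370/(18025 + 3016) = 25852/29857 - 4370/21041 = 413476842/628221137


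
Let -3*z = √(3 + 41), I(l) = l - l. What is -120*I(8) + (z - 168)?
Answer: -168 - 2*√11/3 ≈ -170.21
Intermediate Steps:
I(l) = 0
z = -2*√11/3 (z = -√(3 + 41)/3 = -2*√11/3 ≈ -2.2111)
-120*I(8) + (z - 168) = -120*0 + (-2*√11/3 - 168) = 0 + (-168 - 2*√11/3) = -168 - 2*√11/3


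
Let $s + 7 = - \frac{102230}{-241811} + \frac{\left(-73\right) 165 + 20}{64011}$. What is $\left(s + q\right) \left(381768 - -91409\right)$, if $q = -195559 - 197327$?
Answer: $- \frac{2877586073845154331046}{15478563921} \approx -1.8591 \cdot 10^{11}$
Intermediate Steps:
$s = - \frac{104713880192}{15478563921}$ ($s = -7 + \left(- \frac{102230}{-241811} + \frac{\left(-73\right) 165 + 20}{64011}\right) = -7 + \left(\left(-102230\right) \left(- \frac{1}{241811}\right) + \left(-12045 + 20\right) \frac{1}{64011}\right) = -7 + \left(\frac{102230}{241811} - \frac{12025}{64011}\right) = -7 + \frac{3636067255}{15478563921} = - \frac{104713880192}{15478563921} \approx -6.7651$)
$q = -392886$ ($q = -195559 - 197327 = -392886$)
$\left(s + q\right) \left(381768 - -91409\right) = \left(- \frac{104713880192}{15478563921} - 392886\right) \left(381768 - -91409\right) = - \frac{6081415778546198 \left(381768 + \left(-138776 + 230185\right)\right)}{15478563921} = - \frac{6081415778546198 \left(381768 + 91409\right)}{15478563921} = \left(- \frac{6081415778546198}{15478563921}\right) 473177 = - \frac{2877586073845154331046}{15478563921}$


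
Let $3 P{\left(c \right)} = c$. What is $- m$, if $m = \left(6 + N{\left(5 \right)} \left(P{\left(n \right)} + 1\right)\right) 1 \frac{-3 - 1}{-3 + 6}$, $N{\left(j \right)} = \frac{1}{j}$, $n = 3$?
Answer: $\frac{128}{15} \approx 8.5333$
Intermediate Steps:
$P{\left(c \right)} = \frac{c}{3}$
$m = - \frac{128}{15}$ ($m = \left(6 + \frac{\frac{1}{3} \cdot 3 + 1}{5}\right) 1 \frac{-3 - 1}{-3 + 6} = \left(6 + \frac{1 + 1}{5}\right) 1 \left(- \frac{4}{3}\right) = \left(6 + \frac{1}{5} \cdot 2\right) 1 \left(\left(-4\right) \frac{1}{3}\right) = \left(6 + \frac{2}{5}\right) 1 \left(- \frac{4}{3}\right) = \frac{32}{5} \left(- \frac{4}{3}\right) = - \frac{128}{15} \approx -8.5333$)
$- m = \left(-1\right) \left(- \frac{128}{15}\right) = \frac{128}{15}$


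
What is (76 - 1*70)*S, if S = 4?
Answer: 24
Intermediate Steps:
(76 - 1*70)*S = (76 - 1*70)*4 = (76 - 70)*4 = 6*4 = 24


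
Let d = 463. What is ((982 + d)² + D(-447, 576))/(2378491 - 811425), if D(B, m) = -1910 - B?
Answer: 1043281/783533 ≈ 1.3315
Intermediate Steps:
((982 + d)² + D(-447, 576))/(2378491 - 811425) = ((982 + 463)² + (-1910 - 1*(-447)))/(2378491 - 811425) = (1445² + (-1910 + 447))/1567066 = (2088025 - 1463)*(1/1567066) = 2086562*(1/1567066) = 1043281/783533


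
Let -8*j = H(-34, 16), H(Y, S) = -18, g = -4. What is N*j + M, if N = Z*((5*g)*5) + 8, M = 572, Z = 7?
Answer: -985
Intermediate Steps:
j = 9/4 (j = -⅛*(-18) = 9/4 ≈ 2.2500)
N = -692 (N = 7*((5*(-4))*5) + 8 = 7*(-20*5) + 8 = 7*(-100) + 8 = -700 + 8 = -692)
N*j + M = -692*9/4 + 572 = -1557 + 572 = -985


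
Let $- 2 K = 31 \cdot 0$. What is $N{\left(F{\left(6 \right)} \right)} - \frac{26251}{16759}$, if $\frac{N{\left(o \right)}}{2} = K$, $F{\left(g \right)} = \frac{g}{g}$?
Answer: $- \frac{26251}{16759} \approx -1.5664$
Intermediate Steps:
$K = 0$ ($K = - \frac{31 \cdot 0}{2} = \left(- \frac{1}{2}\right) 0 = 0$)
$F{\left(g \right)} = 1$
$N{\left(o \right)} = 0$ ($N{\left(o \right)} = 2 \cdot 0 = 0$)
$N{\left(F{\left(6 \right)} \right)} - \frac{26251}{16759} = 0 - \frac{26251}{16759} = - \frac{26251}{16759}$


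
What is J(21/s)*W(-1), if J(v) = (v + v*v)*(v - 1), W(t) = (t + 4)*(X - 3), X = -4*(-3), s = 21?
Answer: 0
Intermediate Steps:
X = 12
W(t) = 36 + 9*t (W(t) = (t + 4)*(12 - 3) = (4 + t)*9 = 36 + 9*t)
J(v) = (-1 + v)*(v + v²) (J(v) = (v + v²)*(-1 + v) = (-1 + v)*(v + v²))
J(21/s)*W(-1) = ((21/21)³ - 21/21)*(36 + 9*(-1)) = ((21*(1/21))³ - 21/21)*(36 - 9) = (1³ - 1*1)*27 = (1 - 1)*27 = 0*27 = 0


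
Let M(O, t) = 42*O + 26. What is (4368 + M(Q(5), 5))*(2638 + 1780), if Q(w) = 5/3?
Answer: 19721952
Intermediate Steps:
Q(w) = 5/3 (Q(w) = 5*(⅓) = 5/3)
M(O, t) = 26 + 42*O
(4368 + M(Q(5), 5))*(2638 + 1780) = (4368 + (26 + 42*(5/3)))*(2638 + 1780) = (4368 + (26 + 70))*4418 = (4368 + 96)*4418 = 4464*4418 = 19721952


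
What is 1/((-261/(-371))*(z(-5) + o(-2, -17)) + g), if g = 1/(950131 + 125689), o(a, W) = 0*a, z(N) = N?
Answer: -399129220/1403944729 ≈ -0.28429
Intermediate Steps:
o(a, W) = 0
g = 1/1075820 ≈ 9.2952e-7
1/((-261/(-371))*(z(-5) + o(-2, -17)) + g) = 1/((-261/(-371))*(-5 + 0) + 1/1075820) = 1/(-261*(-1/371)*(-5) + 1/1075820) = 1/((261/371)*(-5) + 1/1075820) = 1/(-1305/371 + 1/1075820) = 1/(-1403944729/399129220) = -399129220/1403944729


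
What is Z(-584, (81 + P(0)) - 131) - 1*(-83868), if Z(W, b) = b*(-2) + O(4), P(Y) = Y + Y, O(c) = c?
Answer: 83972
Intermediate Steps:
P(Y) = 2*Y
Z(W, b) = 4 - 2*b (Z(W, b) = b*(-2) + 4 = -2*b + 4 = 4 - 2*b)
Z(-584, (81 + P(0)) - 131) - 1*(-83868) = (4 - 2*((81 + 2*0) - 131)) - 1*(-83868) = (4 - 2*((81 + 0) - 131)) + 83868 = (4 - 2*(81 - 131)) + 83868 = (4 - 2*(-50)) + 83868 = (4 + 100) + 83868 = 104 + 83868 = 83972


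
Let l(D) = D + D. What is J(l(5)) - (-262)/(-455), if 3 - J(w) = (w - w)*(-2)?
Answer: 1103/455 ≈ 2.4242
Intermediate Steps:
l(D) = 2*D
J(w) = 3 (J(w) = 3 - (w - w)*(-2) = 3 - 0*(-2) = 3 - 1*0 = 3 + 0 = 3)
J(l(5)) - (-262)/(-455) = 3 - (-262)/(-455) = 3 - (-262)*(-1)/455 = 3 - 1*262/455 = 3 - 262/455 = 1103/455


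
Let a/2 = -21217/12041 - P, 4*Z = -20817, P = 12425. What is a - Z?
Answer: -946387639/48164 ≈ -19649.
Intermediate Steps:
Z = -20817/4 (Z = (1/4)*(-20817) = -20817/4 ≈ -5204.3)
a = -299261284/12041 (a = 2*(-21217/12041 - 1*12425) = 2*(-21217*1/12041 - 12425) = 2*(-21217/12041 - 12425) = 2*(-149630642/12041) = -299261284/12041 ≈ -24854.)
a - Z = -299261284/12041 - 1*(-20817/4) = -299261284/12041 + 20817/4 = -946387639/48164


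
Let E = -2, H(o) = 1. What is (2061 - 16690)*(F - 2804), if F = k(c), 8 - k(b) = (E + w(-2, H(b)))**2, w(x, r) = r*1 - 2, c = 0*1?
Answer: 41034345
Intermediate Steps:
c = 0
w(x, r) = -2 + r (w(x, r) = r - 2 = -2 + r)
k(b) = -1 (k(b) = 8 - (-2 + (-2 + 1))**2 = 8 - (-2 - 1)**2 = 8 - 1*(-3)**2 = 8 - 1*9 = 8 - 9 = -1)
F = -1
(2061 - 16690)*(F - 2804) = (2061 - 16690)*(-1 - 2804) = -14629*(-2805) = 41034345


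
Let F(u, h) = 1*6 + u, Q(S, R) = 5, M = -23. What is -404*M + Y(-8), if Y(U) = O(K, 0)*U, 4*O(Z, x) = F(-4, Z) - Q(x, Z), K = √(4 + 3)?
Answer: 9298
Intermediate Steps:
F(u, h) = 6 + u
K = √7 ≈ 2.6458
O(Z, x) = -¾ (O(Z, x) = ((6 - 4) - 1*5)/4 = (2 - 5)/4 = (¼)*(-3) = -¾)
Y(U) = -3*U/4
-404*M + Y(-8) = -404*(-23) - ¾*(-8) = 9292 + 6 = 9298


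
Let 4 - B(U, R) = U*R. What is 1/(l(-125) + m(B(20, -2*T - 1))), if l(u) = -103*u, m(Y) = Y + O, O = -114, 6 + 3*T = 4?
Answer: 3/38275 ≈ 7.8380e-5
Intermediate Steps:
T = -⅔ (T = -2 + (⅓)*4 = -2 + 4/3 = -⅔ ≈ -0.66667)
B(U, R) = 4 - R*U (B(U, R) = 4 - U*R = 4 - R*U)
m(Y) = -114 + Y (m(Y) = Y - 114 = -114 + Y)
1/(l(-125) + m(B(20, -2*T - 1))) = 1/(-103*(-125) + (-114 + (4 - 1*(-2*(-⅔) - 1)*20))) = 1/(12875 + (-114 + (4 - 1*(4/3 - 1)*20))) = 1/(12875 + (-114 + (4 - 1*⅓*20))) = 1/(12875 + (-114 + (4 - 20/3))) = 1/(12875 + (-114 - 8/3)) = 1/(12875 - 350/3) = 1/(38275/3) = 3/38275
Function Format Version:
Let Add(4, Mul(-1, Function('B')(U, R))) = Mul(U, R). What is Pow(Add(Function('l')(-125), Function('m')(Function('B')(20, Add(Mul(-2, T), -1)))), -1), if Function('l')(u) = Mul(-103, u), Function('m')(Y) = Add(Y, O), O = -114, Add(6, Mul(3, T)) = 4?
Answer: Rational(3, 38275) ≈ 7.8380e-5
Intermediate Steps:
T = Rational(-2, 3) (T = Add(-2, Mul(Rational(1, 3), 4)) = Add(-2, Rational(4, 3)) = Rational(-2, 3) ≈ -0.66667)
Function('B')(U, R) = Add(4, Mul(-1, R, U)) (Function('B')(U, R) = Add(4, Mul(-1, Mul(U, R))) = Add(4, Mul(-1, Mul(R, U))) = Add(4, Mul(-1, R, U)))
Function('m')(Y) = Add(-114, Y) (Function('m')(Y) = Add(Y, -114) = Add(-114, Y))
Pow(Add(Function('l')(-125), Function('m')(Function('B')(20, Add(Mul(-2, T), -1)))), -1) = Pow(Add(Mul(-103, -125), Add(-114, Add(4, Mul(-1, Add(Mul(-2, Rational(-2, 3)), -1), 20)))), -1) = Pow(Add(12875, Add(-114, Add(4, Mul(-1, Add(Rational(4, 3), -1), 20)))), -1) = Pow(Add(12875, Add(-114, Add(4, Mul(-1, Rational(1, 3), 20)))), -1) = Pow(Add(12875, Add(-114, Add(4, Rational(-20, 3)))), -1) = Pow(Add(12875, Add(-114, Rational(-8, 3))), -1) = Pow(Add(12875, Rational(-350, 3)), -1) = Pow(Rational(38275, 3), -1) = Rational(3, 38275)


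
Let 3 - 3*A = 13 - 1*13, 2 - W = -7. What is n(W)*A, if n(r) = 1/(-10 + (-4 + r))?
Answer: -⅕ ≈ -0.20000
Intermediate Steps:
W = 9 (W = 2 - 1*(-7) = 2 + 7 = 9)
A = 1 (A = 1 - (13 - 1*13)/3 = 1 - (13 - 13)/3 = 1 - ⅓*0 = 1 + 0 = 1)
n(r) = 1/(-14 + r)
n(W)*A = 1/(-14 + 9) = 1/(-5) = -⅕*1 = -⅕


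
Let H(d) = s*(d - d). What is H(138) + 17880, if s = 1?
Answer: 17880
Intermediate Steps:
H(d) = 0 (H(d) = 1*(d - d) = 1*0 = 0)
H(138) + 17880 = 0 + 17880 = 17880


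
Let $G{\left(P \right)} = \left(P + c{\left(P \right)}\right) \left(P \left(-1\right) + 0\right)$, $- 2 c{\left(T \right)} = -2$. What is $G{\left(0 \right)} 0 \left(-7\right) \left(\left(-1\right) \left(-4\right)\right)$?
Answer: $0$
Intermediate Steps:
$c{\left(T \right)} = 1$ ($c{\left(T \right)} = \left(- \frac{1}{2}\right) \left(-2\right) = 1$)
$G{\left(P \right)} = - P \left(1 + P\right)$ ($G{\left(P \right)} = \left(P + 1\right) \left(P \left(-1\right) + 0\right) = \left(1 + P\right) \left(- P + 0\right) = \left(1 + P\right) \left(- P\right) = - P \left(1 + P\right)$)
$G{\left(0 \right)} 0 \left(-7\right) \left(\left(-1\right) \left(-4\right)\right) = \left(-1\right) 0 \left(1 + 0\right) 0 \left(-7\right) \left(\left(-1\right) \left(-4\right)\right) = \left(-1\right) 0 \cdot 1 \cdot 0 \cdot 4 = 0 \cdot 0 \cdot 4 = 0 \cdot 4 = 0$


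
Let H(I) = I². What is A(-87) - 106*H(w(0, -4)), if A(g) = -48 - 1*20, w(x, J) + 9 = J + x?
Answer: -17982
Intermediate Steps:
w(x, J) = -9 + J + x (w(x, J) = -9 + (J + x) = -9 + J + x)
A(g) = -68 (A(g) = -48 - 20 = -68)
A(-87) - 106*H(w(0, -4)) = -68 - 106*(-9 - 4 + 0)² = -68 - 106*(-13)² = -68 - 106*169 = -68 - 1*17914 = -68 - 17914 = -17982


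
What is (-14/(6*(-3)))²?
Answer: 49/81 ≈ 0.60494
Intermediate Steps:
(-14/(6*(-3)))² = (-14/(-18))² = (-14*(-1/18))² = (7/9)² = 49/81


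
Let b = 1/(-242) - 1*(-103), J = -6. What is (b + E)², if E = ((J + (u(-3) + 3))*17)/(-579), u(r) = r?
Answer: 23220380475009/2181450436 ≈ 10644.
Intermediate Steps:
b = 24925/242 (b = -1/242 + 103 = 24925/242 ≈ 103.00)
E = 34/193 (E = ((-6 + (-3 + 3))*17)/(-579) = ((-6 + 0)*17)*(-1/579) = -6*17*(-1/579) = -102*(-1/579) = 34/193 ≈ 0.17617)
(b + E)² = (24925/242 + 34/193)² = (4818753/46706)² = 23220380475009/2181450436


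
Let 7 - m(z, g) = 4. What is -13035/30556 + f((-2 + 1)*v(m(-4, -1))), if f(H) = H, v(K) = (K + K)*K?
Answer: -563043/30556 ≈ -18.427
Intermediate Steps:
m(z, g) = 3 (m(z, g) = 7 - 1*4 = 7 - 4 = 3)
v(K) = 2*K**2 (v(K) = (2*K)*K = 2*K**2)
-13035/30556 + f((-2 + 1)*v(m(-4, -1))) = -13035/30556 + (-2 + 1)*(2*3**2) = -13035*1/30556 - 2*9 = -13035/30556 - 1*18 = -13035/30556 - 18 = -563043/30556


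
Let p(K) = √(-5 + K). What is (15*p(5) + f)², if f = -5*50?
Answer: 62500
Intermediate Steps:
f = -250
(15*p(5) + f)² = (15*√(-5 + 5) - 250)² = (15*√0 - 250)² = (15*0 - 250)² = (0 - 250)² = (-250)² = 62500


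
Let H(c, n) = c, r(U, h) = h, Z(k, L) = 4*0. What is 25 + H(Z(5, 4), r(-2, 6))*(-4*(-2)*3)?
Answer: 25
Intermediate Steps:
Z(k, L) = 0
25 + H(Z(5, 4), r(-2, 6))*(-4*(-2)*3) = 25 + 0*(-4*(-2)*3) = 25 + 0*(8*3) = 25 + 0*24 = 25 + 0 = 25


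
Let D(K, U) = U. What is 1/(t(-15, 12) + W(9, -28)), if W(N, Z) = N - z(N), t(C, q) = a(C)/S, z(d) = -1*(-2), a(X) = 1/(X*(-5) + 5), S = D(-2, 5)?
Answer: 400/2801 ≈ 0.14281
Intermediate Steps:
S = 5
a(X) = 1/(5 - 5*X) (a(X) = 1/(-5*X + 5) = 1/(5 - 5*X))
z(d) = 2
t(C, q) = -1/(5*(-5 + 5*C)) (t(C, q) = -1/(-5 + 5*C)/5 = -1/(-5 + 5*C)*(⅕) = -1/(5*(-5 + 5*C)))
W(N, Z) = -2 + N (W(N, Z) = N - 1*2 = N - 2 = -2 + N)
1/(t(-15, 12) + W(9, -28)) = 1/(-1/(-25 + 25*(-15)) + (-2 + 9)) = 1/(-1/(-25 - 375) + 7) = 1/(-1/(-400) + 7) = 1/(-1*(-1/400) + 7) = 1/(1/400 + 7) = 1/(2801/400) = 400/2801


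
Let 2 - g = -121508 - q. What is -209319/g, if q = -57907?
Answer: -69773/21201 ≈ -3.2910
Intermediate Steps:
g = 63603 (g = 2 - (-121508 - 1*(-57907)) = 2 - (-121508 + 57907) = 2 - 1*(-63601) = 2 + 63601 = 63603)
-209319/g = -209319/63603 = -209319*1/63603 = -69773/21201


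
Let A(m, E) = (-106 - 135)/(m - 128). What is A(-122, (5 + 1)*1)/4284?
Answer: 241/1071000 ≈ 0.00022502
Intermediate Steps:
A(m, E) = -241/(-128 + m)
A(-122, (5 + 1)*1)/4284 = -241/(-128 - 122)/4284 = -241/(-250)*(1/4284) = -241*(-1/250)*(1/4284) = (241/250)*(1/4284) = 241/1071000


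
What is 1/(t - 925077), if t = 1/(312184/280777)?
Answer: -312184/288793957391 ≈ -1.0810e-6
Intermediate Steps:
t = 280777/312184 (t = 1/(312184*(1/280777)) = 1/(312184/280777) = 280777/312184 ≈ 0.89940)
1/(t - 925077) = 1/(280777/312184 - 925077) = 1/(-288793957391/312184) = -312184/288793957391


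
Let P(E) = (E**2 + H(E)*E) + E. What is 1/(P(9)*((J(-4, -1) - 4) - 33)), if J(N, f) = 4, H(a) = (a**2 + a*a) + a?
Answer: -1/53757 ≈ -1.8602e-5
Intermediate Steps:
H(a) = a + 2*a**2 (H(a) = (a**2 + a**2) + a = 2*a**2 + a = a + 2*a**2)
P(E) = E + E**2 + E**2*(1 + 2*E) (P(E) = (E**2 + (E*(1 + 2*E))*E) + E = (E**2 + E**2*(1 + 2*E)) + E = E + E**2 + E**2*(1 + 2*E))
1/(P(9)*((J(-4, -1) - 4) - 33)) = 1/((9*(1 + 9 + 9*(1 + 2*9)))*((4 - 4) - 33)) = 1/((9*(1 + 9 + 9*(1 + 18)))*(0 - 33)) = 1/((9*(1 + 9 + 9*19))*(-33)) = 1/((9*(1 + 9 + 171))*(-33)) = 1/((9*181)*(-33)) = 1/(1629*(-33)) = 1/(-53757) = -1/53757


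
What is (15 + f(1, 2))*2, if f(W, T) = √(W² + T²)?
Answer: 30 + 2*√5 ≈ 34.472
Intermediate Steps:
f(W, T) = √(T² + W²)
(15 + f(1, 2))*2 = (15 + √(2² + 1²))*2 = (15 + √(4 + 1))*2 = (15 + √5)*2 = 30 + 2*√5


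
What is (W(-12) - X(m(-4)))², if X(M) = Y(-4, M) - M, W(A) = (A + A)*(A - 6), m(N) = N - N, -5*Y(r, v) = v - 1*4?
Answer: 4648336/25 ≈ 1.8593e+5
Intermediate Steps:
Y(r, v) = ⅘ - v/5 (Y(r, v) = -(v - 1*4)/5 = -(v - 4)/5 = -(-4 + v)/5 = ⅘ - v/5)
m(N) = 0
W(A) = 2*A*(-6 + A) (W(A) = (2*A)*(-6 + A) = 2*A*(-6 + A))
X(M) = ⅘ - 6*M/5 (X(M) = (⅘ - M/5) - M = ⅘ - 6*M/5)
(W(-12) - X(m(-4)))² = (2*(-12)*(-6 - 12) - (⅘ - 6/5*0))² = (2*(-12)*(-18) - (⅘ + 0))² = (432 - 1*⅘)² = (432 - ⅘)² = (2156/5)² = 4648336/25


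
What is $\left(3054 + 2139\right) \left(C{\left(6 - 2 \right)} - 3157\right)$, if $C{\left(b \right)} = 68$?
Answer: $-16041177$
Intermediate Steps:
$\left(3054 + 2139\right) \left(C{\left(6 - 2 \right)} - 3157\right) = \left(3054 + 2139\right) \left(68 - 3157\right) = 5193 \left(-3089\right) = -16041177$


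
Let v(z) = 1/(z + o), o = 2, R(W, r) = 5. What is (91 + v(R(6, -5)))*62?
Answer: 39556/7 ≈ 5650.9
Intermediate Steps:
v(z) = 1/(2 + z) (v(z) = 1/(z + 2) = 1/(2 + z))
(91 + v(R(6, -5)))*62 = (91 + 1/(2 + 5))*62 = (91 + 1/7)*62 = (91 + ⅐)*62 = (638/7)*62 = 39556/7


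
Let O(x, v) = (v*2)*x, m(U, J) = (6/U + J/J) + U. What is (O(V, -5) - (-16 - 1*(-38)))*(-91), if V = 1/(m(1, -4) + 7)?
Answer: 6188/3 ≈ 2062.7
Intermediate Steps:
m(U, J) = 1 + U + 6/U (m(U, J) = (6/U + 1) + U = (1 + 6/U) + U = 1 + U + 6/U)
V = 1/15 (V = 1/((1 + 1 + 6/1) + 7) = 1/((1 + 1 + 6*1) + 7) = 1/((1 + 1 + 6) + 7) = 1/(8 + 7) = 1/15 ≈ 0.066667)
O(x, v) = 2*v*x (O(x, v) = (2*v)*x = 2*v*x)
(O(V, -5) - (-16 - 1*(-38)))*(-91) = (2*(-5)*(1/15) - (-16 - 1*(-38)))*(-91) = (-⅔ - (-16 + 38))*(-91) = (-⅔ - 1*22)*(-91) = (-⅔ - 22)*(-91) = -68/3*(-91) = 6188/3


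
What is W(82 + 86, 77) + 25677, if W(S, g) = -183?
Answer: 25494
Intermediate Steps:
W(82 + 86, 77) + 25677 = -183 + 25677 = 25494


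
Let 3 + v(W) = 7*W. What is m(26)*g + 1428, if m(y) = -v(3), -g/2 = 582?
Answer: 22380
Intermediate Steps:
g = -1164 (g = -2*582 = -1164)
v(W) = -3 + 7*W
m(y) = -18 (m(y) = -(-3 + 7*3) = -(-3 + 21) = -1*18 = -18)
m(26)*g + 1428 = -18*(-1164) + 1428 = 20952 + 1428 = 22380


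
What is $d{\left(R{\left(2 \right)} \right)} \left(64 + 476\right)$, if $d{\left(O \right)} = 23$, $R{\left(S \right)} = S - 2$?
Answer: $12420$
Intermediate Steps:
$R{\left(S \right)} = -2 + S$
$d{\left(R{\left(2 \right)} \right)} \left(64 + 476\right) = 23 \left(64 + 476\right) = 23 \cdot 540 = 12420$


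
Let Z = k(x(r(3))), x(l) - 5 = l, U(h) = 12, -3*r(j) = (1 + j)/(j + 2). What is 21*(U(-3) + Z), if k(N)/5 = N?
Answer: 749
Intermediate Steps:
r(j) = -(1 + j)/(3*(2 + j)) (r(j) = -(1 + j)/(3*(j + 2)) = -(1 + j)/(3*(2 + j)))
x(l) = 5 + l
k(N) = 5*N
Z = 71/3 (Z = 5*(5 + (-1 - 1*3)/(3*(2 + 3))) = 5*(5 + (1/3)*(-1 - 3)/5) = 5*(5 + (1/3)*(1/5)*(-4)) = 5*(5 - 4/15) = 5*(71/15) = 71/3 ≈ 23.667)
21*(U(-3) + Z) = 21*(12 + 71/3) = 21*(107/3) = 749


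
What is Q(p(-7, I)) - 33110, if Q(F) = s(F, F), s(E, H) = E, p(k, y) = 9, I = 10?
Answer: -33101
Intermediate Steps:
Q(F) = F
Q(p(-7, I)) - 33110 = 9 - 33110 = -33101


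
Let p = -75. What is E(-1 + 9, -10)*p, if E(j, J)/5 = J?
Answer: 3750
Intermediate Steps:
E(j, J) = 5*J
E(-1 + 9, -10)*p = (5*(-10))*(-75) = -50*(-75) = 3750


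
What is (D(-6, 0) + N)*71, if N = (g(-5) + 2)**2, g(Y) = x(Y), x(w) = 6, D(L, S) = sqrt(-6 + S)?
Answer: 4544 + 71*I*sqrt(6) ≈ 4544.0 + 173.91*I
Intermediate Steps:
g(Y) = 6
N = 64 (N = (6 + 2)**2 = 8**2 = 64)
(D(-6, 0) + N)*71 = (sqrt(-6 + 0) + 64)*71 = (sqrt(-6) + 64)*71 = (I*sqrt(6) + 64)*71 = (64 + I*sqrt(6))*71 = 4544 + 71*I*sqrt(6)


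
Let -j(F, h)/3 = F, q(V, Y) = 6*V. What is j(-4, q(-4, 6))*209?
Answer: 2508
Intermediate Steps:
j(F, h) = -3*F
j(-4, q(-4, 6))*209 = -3*(-4)*209 = 12*209 = 2508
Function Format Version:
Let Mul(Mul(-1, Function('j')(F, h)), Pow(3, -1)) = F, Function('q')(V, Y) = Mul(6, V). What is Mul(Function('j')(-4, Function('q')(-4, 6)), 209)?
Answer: 2508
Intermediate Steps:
Function('j')(F, h) = Mul(-3, F)
Mul(Function('j')(-4, Function('q')(-4, 6)), 209) = Mul(Mul(-3, -4), 209) = Mul(12, 209) = 2508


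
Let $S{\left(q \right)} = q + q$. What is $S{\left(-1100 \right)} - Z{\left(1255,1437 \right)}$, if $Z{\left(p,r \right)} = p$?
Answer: $-3455$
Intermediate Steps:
$S{\left(q \right)} = 2 q$
$S{\left(-1100 \right)} - Z{\left(1255,1437 \right)} = 2 \left(-1100\right) - 1255 = -2200 - 1255 = -3455$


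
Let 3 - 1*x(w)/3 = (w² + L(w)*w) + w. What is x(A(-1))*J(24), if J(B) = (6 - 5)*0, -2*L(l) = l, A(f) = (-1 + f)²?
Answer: 0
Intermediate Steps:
L(l) = -l/2
J(B) = 0 (J(B) = 1*0 = 0)
x(w) = 9 - 3*w - 3*w²/2 (x(w) = 9 - 3*((w² + (-w/2)*w) + w) = 9 - 3*((w² - w²/2) + w) = 9 - 3*(w²/2 + w) = 9 - 3*(w + w²/2) = 9 + (-3*w - 3*w²/2) = 9 - 3*w - 3*w²/2)
x(A(-1))*J(24) = (9 - 3*(-1 - 1)² - 3*(-1 - 1)⁴/2)*0 = (9 - 3*(-2)² - 3*((-2)²)²/2)*0 = (9 - 3*4 - 3/2*4²)*0 = (9 - 12 - 3/2*16)*0 = (9 - 12 - 24)*0 = -27*0 = 0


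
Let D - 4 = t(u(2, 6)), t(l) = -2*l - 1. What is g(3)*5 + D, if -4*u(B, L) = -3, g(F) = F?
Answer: 33/2 ≈ 16.500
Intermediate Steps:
u(B, L) = 3/4 (u(B, L) = -1/4*(-3) = 3/4)
t(l) = -1 - 2*l
D = 3/2 (D = 4 + (-1 - 2*3/4) = 4 + (-1 - 3/2) = 4 - 5/2 = 3/2 ≈ 1.5000)
g(3)*5 + D = 3*5 + 3/2 = 15 + 3/2 = 33/2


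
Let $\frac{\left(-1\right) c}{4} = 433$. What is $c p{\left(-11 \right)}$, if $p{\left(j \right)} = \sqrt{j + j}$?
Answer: $- 1732 i \sqrt{22} \approx - 8123.8 i$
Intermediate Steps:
$p{\left(j \right)} = \sqrt{2} \sqrt{j}$ ($p{\left(j \right)} = \sqrt{2 j} = \sqrt{2} \sqrt{j}$)
$c = -1732$ ($c = \left(-4\right) 433 = -1732$)
$c p{\left(-11 \right)} = - 1732 \sqrt{2} \sqrt{-11} = - 1732 \sqrt{2} i \sqrt{11} = - 1732 i \sqrt{22}$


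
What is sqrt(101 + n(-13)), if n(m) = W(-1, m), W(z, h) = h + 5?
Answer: sqrt(93) ≈ 9.6436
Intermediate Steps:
W(z, h) = 5 + h
n(m) = 5 + m
sqrt(101 + n(-13)) = sqrt(101 + (5 - 13)) = sqrt(101 - 8) = sqrt(93)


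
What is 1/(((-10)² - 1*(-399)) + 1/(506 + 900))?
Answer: 1406/701595 ≈ 0.0020040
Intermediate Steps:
1/(((-10)² - 1*(-399)) + 1/(506 + 900)) = 1/((100 + 399) + 1/1406) = 1/(499 + 1/1406) = 1/(701595/1406) = 1406/701595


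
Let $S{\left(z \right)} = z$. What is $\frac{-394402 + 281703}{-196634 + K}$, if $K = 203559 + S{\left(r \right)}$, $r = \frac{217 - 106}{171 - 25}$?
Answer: $- \frac{16454054}{1011161} \approx -16.272$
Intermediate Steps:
$r = \frac{111}{146} \approx 0.76027$
$K = \frac{29719725}{146}$ ($K = 203559 + \frac{111}{146} = \frac{29719725}{146} \approx 2.0356 \cdot 10^{5}$)
$\frac{-394402 + 281703}{-196634 + K} = \frac{-394402 + 281703}{-196634 + \frac{29719725}{146}} = - \frac{112699}{\frac{1011161}{146}} = \left(-112699\right) \frac{146}{1011161} = - \frac{16454054}{1011161}$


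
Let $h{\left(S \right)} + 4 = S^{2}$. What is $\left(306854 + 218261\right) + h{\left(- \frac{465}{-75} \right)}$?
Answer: $\frac{13128736}{25} \approx 5.2515 \cdot 10^{5}$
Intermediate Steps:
$h{\left(S \right)} = -4 + S^{2}$
$\left(306854 + 218261\right) + h{\left(- \frac{465}{-75} \right)} = \left(306854 + 218261\right) - \left(4 - \left(- \frac{465}{-75}\right)^{2}\right) = 525115 - \left(4 - \left(\left(-465\right) \left(- \frac{1}{75}\right)\right)^{2}\right) = 525115 - \left(4 - \left(\frac{31}{5}\right)^{2}\right) = 525115 + \left(-4 + \frac{961}{25}\right) = 525115 + \frac{861}{25} = \frac{13128736}{25}$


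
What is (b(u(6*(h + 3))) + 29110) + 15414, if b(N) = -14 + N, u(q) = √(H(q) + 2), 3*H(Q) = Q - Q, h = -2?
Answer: 44510 + √2 ≈ 44511.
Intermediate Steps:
H(Q) = 0 (H(Q) = (Q - Q)/3 = (⅓)*0 = 0)
u(q) = √2 (u(q) = √(0 + 2) = √2)
(b(u(6*(h + 3))) + 29110) + 15414 = ((-14 + √2) + 29110) + 15414 = (29096 + √2) + 15414 = 44510 + √2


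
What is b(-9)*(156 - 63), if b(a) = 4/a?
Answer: -124/3 ≈ -41.333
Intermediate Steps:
b(-9)*(156 - 63) = (4/(-9))*(156 - 63) = (4*(-⅑))*93 = -4/9*93 = -124/3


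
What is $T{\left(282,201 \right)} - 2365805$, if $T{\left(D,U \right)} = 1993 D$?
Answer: $-1803779$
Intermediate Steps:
$T{\left(282,201 \right)} - 2365805 = 1993 \cdot 282 - 2365805 = 562026 - 2365805 = -1803779$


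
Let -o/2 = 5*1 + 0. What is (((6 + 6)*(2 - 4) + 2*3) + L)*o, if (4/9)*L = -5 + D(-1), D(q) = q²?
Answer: 270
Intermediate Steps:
L = -9 (L = 9*(-5 + (-1)²)/4 = 9*(-5 + 1)/4 = (9/4)*(-4) = -9)
o = -10 (o = -2*(5*1 + 0) = -2*(5 + 0) = -2*5 = -10)
(((6 + 6)*(2 - 4) + 2*3) + L)*o = (((6 + 6)*(2 - 4) + 2*3) - 9)*(-10) = ((12*(-2) + 6) - 9)*(-10) = ((-24 + 6) - 9)*(-10) = (-18 - 9)*(-10) = -27*(-10) = 270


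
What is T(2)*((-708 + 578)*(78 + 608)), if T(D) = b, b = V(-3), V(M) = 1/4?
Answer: -22295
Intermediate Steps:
V(M) = 1/4
b = 1/4 ≈ 0.25000
T(D) = 1/4
T(2)*((-708 + 578)*(78 + 608)) = ((-708 + 578)*(78 + 608))/4 = (-130*686)/4 = (1/4)*(-89180) = -22295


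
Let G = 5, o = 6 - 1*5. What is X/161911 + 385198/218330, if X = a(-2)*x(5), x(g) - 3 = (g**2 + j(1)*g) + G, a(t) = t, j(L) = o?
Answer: 31175600149/17675014315 ≈ 1.7638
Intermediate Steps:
o = 1 (o = 6 - 5 = 1)
j(L) = 1
x(g) = 8 + g + g**2 (x(g) = 3 + ((g**2 + 1*g) + 5) = 3 + ((g**2 + g) + 5) = 3 + ((g + g**2) + 5) = 3 + (5 + g + g**2) = 8 + g + g**2)
X = -76 (X = -2*(8 + 5 + 5**2) = -2*(8 + 5 + 25) = -2*38 = -76)
X/161911 + 385198/218330 = -76/161911 + 385198/218330 = -76*1/161911 + 385198*(1/218330) = -76/161911 + 192599/109165 = 31175600149/17675014315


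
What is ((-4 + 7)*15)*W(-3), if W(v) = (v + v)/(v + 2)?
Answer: 270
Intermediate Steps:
W(v) = 2*v/(2 + v) (W(v) = (2*v)/(2 + v) = 2*v/(2 + v))
((-4 + 7)*15)*W(-3) = ((-4 + 7)*15)*(2*(-3)/(2 - 3)) = (3*15)*(2*(-3)/(-1)) = 45*(2*(-3)*(-1)) = 45*6 = 270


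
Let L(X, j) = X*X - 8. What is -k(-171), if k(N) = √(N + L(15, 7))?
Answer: -√46 ≈ -6.7823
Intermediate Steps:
L(X, j) = -8 + X² (L(X, j) = X² - 8 = -8 + X²)
k(N) = √(217 + N) (k(N) = √(N + (-8 + 15²)) = √(N + (-8 + 225)) = √(N + 217) = √(217 + N))
-k(-171) = -√(217 - 171) = -√46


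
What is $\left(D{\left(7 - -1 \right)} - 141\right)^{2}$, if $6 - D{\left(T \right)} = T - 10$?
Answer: $17689$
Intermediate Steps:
$D{\left(T \right)} = 16 - T$ ($D{\left(T \right)} = 6 - \left(T - 10\right) = 6 - \left(-10 + T\right) = 16 - T$)
$\left(D{\left(7 - -1 \right)} - 141\right)^{2} = \left(\left(16 - \left(7 - -1\right)\right) - 141\right)^{2} = \left(\left(16 - \left(7 + 1\right)\right) - 141\right)^{2} = \left(\left(16 - 8\right) - 141\right)^{2} = \left(8 - 141\right)^{2} = \left(-133\right)^{2} = 17689$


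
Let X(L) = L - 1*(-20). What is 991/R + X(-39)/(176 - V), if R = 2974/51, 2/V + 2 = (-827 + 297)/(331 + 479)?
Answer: 477127573/28254487 ≈ 16.887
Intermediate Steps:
V = -162/215 (V = 2/(-2 + (-827 + 297)/(331 + 479)) = 2/(-2 - 530/810) = 2/(-2 - 530*1/810) = 2/(-2 - 53/81) = 2/(-215/81) = 2*(-81/215) = -162/215 ≈ -0.75349)
R = 2974/51 (R = 2974*(1/51) = 2974/51 ≈ 58.314)
X(L) = 20 + L (X(L) = L + 20 = 20 + L)
991/R + X(-39)/(176 - V) = 991/(2974/51) + (20 - 39)/(176 - 1*(-162/215)) = 991*(51/2974) - 19/(176 + 162/215) = 50541/2974 - 19/38002/215 = 50541/2974 - 19*215/38002 = 50541/2974 - 4085/38002 = 477127573/28254487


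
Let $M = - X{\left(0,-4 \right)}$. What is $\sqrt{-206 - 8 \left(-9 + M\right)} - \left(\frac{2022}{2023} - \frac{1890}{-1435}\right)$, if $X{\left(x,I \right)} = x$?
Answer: $- \frac{192144}{82943} + i \sqrt{134} \approx -2.3166 + 11.576 i$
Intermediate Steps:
$M = 0$ ($M = \left(-1\right) 0 = 0$)
$\sqrt{-206 - 8 \left(-9 + M\right)} - \left(\frac{2022}{2023} - \frac{1890}{-1435}\right) = \sqrt{-206 - 8 \left(-9 + 0\right)} - \left(\frac{2022}{2023} - \frac{1890}{-1435}\right) = \sqrt{-206 - -72} - \left(2022 \cdot \frac{1}{2023} - - \frac{54}{41}\right) = \sqrt{-206 + 72} - \left(\frac{2022}{2023} + \frac{54}{41}\right) = \sqrt{-134} - \frac{192144}{82943} = i \sqrt{134} - \frac{192144}{82943} = - \frac{192144}{82943} + i \sqrt{134}$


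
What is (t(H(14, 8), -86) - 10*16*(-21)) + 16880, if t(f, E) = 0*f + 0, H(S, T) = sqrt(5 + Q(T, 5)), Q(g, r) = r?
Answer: 20240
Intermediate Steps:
H(S, T) = sqrt(10) (H(S, T) = sqrt(5 + 5) = sqrt(10))
t(f, E) = 0 (t(f, E) = 0 + 0 = 0)
(t(H(14, 8), -86) - 10*16*(-21)) + 16880 = (0 - 10*16*(-21)) + 16880 = (0 - 160*(-21)) + 16880 = (0 + 3360) + 16880 = 3360 + 16880 = 20240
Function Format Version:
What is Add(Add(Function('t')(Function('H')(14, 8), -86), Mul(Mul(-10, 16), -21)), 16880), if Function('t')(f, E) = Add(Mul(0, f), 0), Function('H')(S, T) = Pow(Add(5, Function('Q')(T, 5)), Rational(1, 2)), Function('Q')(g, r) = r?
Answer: 20240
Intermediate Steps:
Function('H')(S, T) = Pow(10, Rational(1, 2)) (Function('H')(S, T) = Pow(Add(5, 5), Rational(1, 2)) = Pow(10, Rational(1, 2)))
Function('t')(f, E) = 0 (Function('t')(f, E) = Add(0, 0) = 0)
Add(Add(Function('t')(Function('H')(14, 8), -86), Mul(Mul(-10, 16), -21)), 16880) = Add(Add(0, Mul(Mul(-10, 16), -21)), 16880) = Add(Add(0, Mul(-160, -21)), 16880) = Add(Add(0, 3360), 16880) = Add(3360, 16880) = 20240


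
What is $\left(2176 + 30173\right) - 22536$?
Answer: $9813$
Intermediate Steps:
$\left(2176 + 30173\right) - 22536 = 32349 - 22536 = 9813$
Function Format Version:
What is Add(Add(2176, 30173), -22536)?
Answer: 9813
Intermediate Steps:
Add(Add(2176, 30173), -22536) = Add(32349, -22536) = 9813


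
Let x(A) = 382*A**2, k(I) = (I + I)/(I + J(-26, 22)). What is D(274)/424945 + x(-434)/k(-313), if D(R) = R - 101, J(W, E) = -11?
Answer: 4953253557005429/133007785 ≈ 3.7240e+7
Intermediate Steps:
k(I) = 2*I/(-11 + I) (k(I) = (I + I)/(I - 11) = (2*I)/(-11 + I) = 2*I/(-11 + I))
D(R) = -101 + R
D(274)/424945 + x(-434)/k(-313) = (-101 + 274)/424945 + (382*(-434)**2)/((2*(-313)/(-11 - 313))) = 173*(1/424945) + (382*188356)/((2*(-313)/(-324))) = 173/424945 + 71951992/((2*(-313)*(-1/324))) = 173/424945 + 71951992/(313/162) = 173/424945 + 71951992*(162/313) = 173/424945 + 11656222704/313 = 4953253557005429/133007785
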